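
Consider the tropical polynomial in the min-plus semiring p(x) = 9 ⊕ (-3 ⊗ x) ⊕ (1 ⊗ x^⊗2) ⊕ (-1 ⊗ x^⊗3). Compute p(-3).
p(-3) = -10

A tropical monomial a ⊗ x^⊗i evaluates to a + i · x. Evaluating each term at x = -3:
  Term 0 contributes 9 + 0 · -3 = 9
  Term 1 contributes -3 + 1 · -3 = -6
  Term 2 contributes 1 + 2 · -3 = -5
  Term 3 contributes -1 + 3 · -3 = -10
p(-3) = ⊕ of these = min[9, -6, -5, -10] = -10.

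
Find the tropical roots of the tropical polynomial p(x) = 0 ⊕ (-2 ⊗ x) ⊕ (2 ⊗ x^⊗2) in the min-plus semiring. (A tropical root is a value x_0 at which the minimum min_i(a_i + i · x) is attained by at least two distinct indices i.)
Roots: {-4, 2}

Each tropical root is a break point of the lower envelope of the lines y = a_i + i · x (there are 3 lines, with slopes 0, 1, ..., 2). Only the lines that attain the minimum somewhere contribute to roots; other lines are dominated. Here the surviving (envelope) indices are i = 2, i = 1, i = 0.
Intersections between consecutive envelope lines give the roots: for adjacent envelope indices i < j the intersection is x = (a_i − a_j) / (j − i). Reading off the sorted break points: {-4, 2}.
Verification: at each break x_0, at least two indices attain the minimum of min_i(a_i + i · x_0).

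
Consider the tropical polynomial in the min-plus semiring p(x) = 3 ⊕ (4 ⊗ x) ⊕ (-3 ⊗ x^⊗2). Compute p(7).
p(7) = 3

A tropical monomial a ⊗ x^⊗i evaluates to a + i · x. Evaluating each term at x = 7:
  Term 0 contributes 3 + 0 · 7 = 3
  Term 1 contributes 4 + 1 · 7 = 11
  Term 2 contributes -3 + 2 · 7 = 11
p(7) = ⊕ of these = min[3, 11, 11] = 3.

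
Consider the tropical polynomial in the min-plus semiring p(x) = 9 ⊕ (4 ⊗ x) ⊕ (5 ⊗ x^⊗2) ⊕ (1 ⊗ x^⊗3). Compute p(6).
p(6) = 9

A tropical monomial a ⊗ x^⊗i evaluates to a + i · x. Evaluating each term at x = 6:
  Term 0 contributes 9 + 0 · 6 = 9
  Term 1 contributes 4 + 1 · 6 = 10
  Term 2 contributes 5 + 2 · 6 = 17
  Term 3 contributes 1 + 3 · 6 = 19
p(6) = ⊕ of these = min[9, 10, 17, 19] = 9.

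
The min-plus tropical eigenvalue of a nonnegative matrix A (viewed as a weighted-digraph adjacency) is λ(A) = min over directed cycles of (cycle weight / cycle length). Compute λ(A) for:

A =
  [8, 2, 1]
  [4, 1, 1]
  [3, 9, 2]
λ(A) = 1

Enumerate directed cycles and compute their means (weight / length). Sample:
  cycle 0 → 0: weight = 8, length = 1, mean = 8/1 ≈ 8.000
  cycle 1 → 1: weight = 1, length = 1, mean = 1/1 ≈ 1.000
  cycle 2 → 2: weight = 2, length = 1, mean = 2/1 ≈ 2.000
  cycle 0 → 1 → 0: weight = 6, length = 2, mean = 6/2 ≈ 3.000
  cycle 0 → 2 → 0: weight = 4, length = 2, mean = 4/2 ≈ 2.000
  cycle 1 → 0 → 1: weight = 6, length = 2, mean = 6/2 ≈ 3.000
Minimum mean = 1.000, attained e.g. along the cycle 1 → 1 with weight 1 and length 1. So λ(A) = 1/1 = 1.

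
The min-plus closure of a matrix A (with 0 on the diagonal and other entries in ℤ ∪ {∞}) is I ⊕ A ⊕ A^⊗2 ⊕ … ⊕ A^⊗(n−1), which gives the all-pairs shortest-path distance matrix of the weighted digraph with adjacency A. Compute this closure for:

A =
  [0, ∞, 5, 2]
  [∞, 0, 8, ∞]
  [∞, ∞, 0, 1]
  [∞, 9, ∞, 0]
Closure =
  [0, 11, 5, 2]
  [∞, 0, 8, 9]
  [∞, 10, 0, 1]
  [∞, 9, 17, 0]

This is the Floyd-Warshall all-pairs shortest-path computation. For each intermediate vertex k = 0, 1, …, 3, update dist[i][j] ← min(dist[i][j], dist[i][k] + dist[k][j]). The final matrix gives, for each (i, j), the minimum total weight of any directed path from i to j (possibly empty when i = j).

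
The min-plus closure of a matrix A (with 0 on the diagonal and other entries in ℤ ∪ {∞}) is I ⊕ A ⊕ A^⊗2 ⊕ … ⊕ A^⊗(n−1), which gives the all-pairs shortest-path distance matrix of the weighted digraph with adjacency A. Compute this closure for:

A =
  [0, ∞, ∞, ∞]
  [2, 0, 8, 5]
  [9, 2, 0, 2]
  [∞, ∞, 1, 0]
Closure =
  [0, ∞, ∞, ∞]
  [2, 0, 6, 5]
  [4, 2, 0, 2]
  [5, 3, 1, 0]

This is the Floyd-Warshall all-pairs shortest-path computation. For each intermediate vertex k = 0, 1, …, 3, update dist[i][j] ← min(dist[i][j], dist[i][k] + dist[k][j]). The final matrix gives, for each (i, j), the minimum total weight of any directed path from i to j (possibly empty when i = j).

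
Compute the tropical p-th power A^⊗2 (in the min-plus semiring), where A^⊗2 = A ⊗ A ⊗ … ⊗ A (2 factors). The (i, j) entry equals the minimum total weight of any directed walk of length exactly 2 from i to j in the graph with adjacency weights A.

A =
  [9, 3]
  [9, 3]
A^⊗2 =
  [12, 6]
  [12, 6]

Each entry (A^⊗2)_ij equals the minimum over all length-2 walks i = v_0 → v_1 → … → v_2 = j of Σ_t A[v_t][v_{t+1}]. For example, for (i, j) = (0, 1) we minimise over 2 possible intermediate vertex sequences; the minimum is 6, attained along the walk 0 → 1 → 1.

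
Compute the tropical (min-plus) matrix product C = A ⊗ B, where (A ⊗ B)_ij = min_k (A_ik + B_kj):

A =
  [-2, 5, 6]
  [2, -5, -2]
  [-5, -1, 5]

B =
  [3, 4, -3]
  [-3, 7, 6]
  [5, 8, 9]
A ⊗ B =
  [1, 2, -5]
  [-8, 2, -1]
  [-4, -1, -8]

Apply the min-plus product entry-by-entry:
  C[0][0] = min over k of (A[0][0] + B[0][0] = -2 + 3 = 1, A[0][1] + B[1][0] = 5 + -3 = 2, A[0][2] + B[2][0] = 6 + 5 = 11) = 1 (attained at k = 0)
  C[0][1] = min over k of (A[0][0] + B[0][1] = -2 + 4 = 2, A[0][1] + B[1][1] = 5 + 7 = 12, A[0][2] + B[2][1] = 6 + 8 = 14) = 2 (attained at k = 0)
  C[0][2] = min over k of (A[0][0] + B[0][2] = -2 + -3 = -5, A[0][1] + B[1][2] = 5 + 6 = 11, A[0][2] + B[2][2] = 6 + 9 = 15) = -5 (attained at k = 0)
  C[1][0] = min over k of (A[1][0] + B[0][0] = 2 + 3 = 5, A[1][1] + B[1][0] = -5 + -3 = -8, A[1][2] + B[2][0] = -2 + 5 = 3) = -8 (attained at k = 1)
  C[1][1] = min over k of (A[1][0] + B[0][1] = 2 + 4 = 6, A[1][1] + B[1][1] = -5 + 7 = 2, A[1][2] + B[2][1] = -2 + 8 = 6) = 2 (attained at k = 1)
  C[1][2] = min over k of (A[1][0] + B[0][2] = 2 + -3 = -1, A[1][1] + B[1][2] = -5 + 6 = 1, A[1][2] + B[2][2] = -2 + 9 = 7) = -1 (attained at k = 0)
  C[2][0] = min over k of (A[2][0] + B[0][0] = -5 + 3 = -2, A[2][1] + B[1][0] = -1 + -3 = -4, A[2][2] + B[2][0] = 5 + 5 = 10) = -4 (attained at k = 1)
  C[2][1] = min over k of (A[2][0] + B[0][1] = -5 + 4 = -1, A[2][1] + B[1][1] = -1 + 7 = 6, A[2][2] + B[2][1] = 5 + 8 = 13) = -1 (attained at k = 0)
  C[2][2] = min over k of (A[2][0] + B[0][2] = -5 + -3 = -8, A[2][1] + B[1][2] = -1 + 6 = 5, A[2][2] + B[2][2] = 5 + 9 = 14) = -8 (attained at k = 0)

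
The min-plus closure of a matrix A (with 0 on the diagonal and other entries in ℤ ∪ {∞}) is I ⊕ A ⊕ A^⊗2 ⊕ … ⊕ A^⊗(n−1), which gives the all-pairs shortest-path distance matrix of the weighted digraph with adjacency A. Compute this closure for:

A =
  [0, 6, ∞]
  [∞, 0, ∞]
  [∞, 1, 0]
Closure =
  [0, 6, ∞]
  [∞, 0, ∞]
  [∞, 1, 0]

This is the Floyd-Warshall all-pairs shortest-path computation. For each intermediate vertex k = 0, 1, …, 2, update dist[i][j] ← min(dist[i][j], dist[i][k] + dist[k][j]). The final matrix gives, for each (i, j), the minimum total weight of any directed path from i to j (possibly empty when i = j).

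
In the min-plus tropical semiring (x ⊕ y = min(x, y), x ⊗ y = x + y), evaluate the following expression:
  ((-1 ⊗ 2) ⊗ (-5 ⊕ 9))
((-1 ⊗ 2) ⊗ (-5 ⊕ 9)) = -4

Expand innermost to outermost. Recall ⊕ takes the minimum of its arguments and ⊗ takes their sum. Working out the expression ((-1 ⊗ 2) ⊗ (-5 ⊕ 9)) gives -4.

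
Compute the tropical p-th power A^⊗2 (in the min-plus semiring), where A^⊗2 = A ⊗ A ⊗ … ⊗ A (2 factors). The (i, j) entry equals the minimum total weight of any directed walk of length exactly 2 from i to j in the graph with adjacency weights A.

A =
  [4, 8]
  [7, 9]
A^⊗2 =
  [8, 12]
  [11, 15]

Each entry (A^⊗2)_ij equals the minimum over all length-2 walks i = v_0 → v_1 → … → v_2 = j of Σ_t A[v_t][v_{t+1}]. For example, for (i, j) = (0, 1) we minimise over 2 possible intermediate vertex sequences; the minimum is 12, attained along the walk 0 → 0 → 1.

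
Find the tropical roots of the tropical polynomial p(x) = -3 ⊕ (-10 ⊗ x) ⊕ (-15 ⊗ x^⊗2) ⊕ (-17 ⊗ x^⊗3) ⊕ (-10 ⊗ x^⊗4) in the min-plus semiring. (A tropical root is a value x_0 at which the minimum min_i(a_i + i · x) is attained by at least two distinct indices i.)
Roots: {-7, 2, 5, 7}

Each tropical root is a break point of the lower envelope of the lines y = a_i + i · x (there are 5 lines, with slopes 0, 1, ..., 4). Only the lines that attain the minimum somewhere contribute to roots; other lines are dominated. Here the surviving (envelope) indices are i = 4, i = 3, i = 2, i = 1, i = 0.
Intersections between consecutive envelope lines give the roots: for adjacent envelope indices i < j the intersection is x = (a_i − a_j) / (j − i). Reading off the sorted break points: {-7, 2, 5, 7}.
Verification: at each break x_0, at least two indices attain the minimum of min_i(a_i + i · x_0).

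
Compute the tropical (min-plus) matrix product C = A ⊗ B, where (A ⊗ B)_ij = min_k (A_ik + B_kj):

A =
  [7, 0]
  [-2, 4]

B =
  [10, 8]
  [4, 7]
A ⊗ B =
  [4, 7]
  [8, 6]

Apply the min-plus product entry-by-entry:
  C[0][0] = min over k of (A[0][0] + B[0][0] = 7 + 10 = 17, A[0][1] + B[1][0] = 0 + 4 = 4) = 4 (attained at k = 1)
  C[0][1] = min over k of (A[0][0] + B[0][1] = 7 + 8 = 15, A[0][1] + B[1][1] = 0 + 7 = 7) = 7 (attained at k = 1)
  C[1][0] = min over k of (A[1][0] + B[0][0] = -2 + 10 = 8, A[1][1] + B[1][0] = 4 + 4 = 8) = 8 (attained at k = 0)
  C[1][1] = min over k of (A[1][0] + B[0][1] = -2 + 8 = 6, A[1][1] + B[1][1] = 4 + 7 = 11) = 6 (attained at k = 0)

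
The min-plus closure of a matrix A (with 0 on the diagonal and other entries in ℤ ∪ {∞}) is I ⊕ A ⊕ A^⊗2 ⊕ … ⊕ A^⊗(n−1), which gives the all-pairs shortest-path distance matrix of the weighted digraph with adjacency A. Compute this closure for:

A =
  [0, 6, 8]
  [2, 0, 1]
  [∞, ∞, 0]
Closure =
  [0, 6, 7]
  [2, 0, 1]
  [∞, ∞, 0]

This is the Floyd-Warshall all-pairs shortest-path computation. For each intermediate vertex k = 0, 1, …, 2, update dist[i][j] ← min(dist[i][j], dist[i][k] + dist[k][j]). The final matrix gives, for each (i, j), the minimum total weight of any directed path from i to j (possibly empty when i = j).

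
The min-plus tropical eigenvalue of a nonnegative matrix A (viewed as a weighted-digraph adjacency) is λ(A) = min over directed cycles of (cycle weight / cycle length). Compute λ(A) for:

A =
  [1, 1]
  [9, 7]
λ(A) = 1

Enumerate directed cycles and compute their means (weight / length). Sample:
  cycle 0 → 0: weight = 1, length = 1, mean = 1/1 ≈ 1.000
  cycle 1 → 1: weight = 7, length = 1, mean = 7/1 ≈ 7.000
  cycle 0 → 1 → 0: weight = 10, length = 2, mean = 10/2 ≈ 5.000
  cycle 1 → 0 → 1: weight = 10, length = 2, mean = 10/2 ≈ 5.000
Minimum mean = 1.000, attained e.g. along the cycle 0 → 0 with weight 1 and length 1. So λ(A) = 1/1 = 1.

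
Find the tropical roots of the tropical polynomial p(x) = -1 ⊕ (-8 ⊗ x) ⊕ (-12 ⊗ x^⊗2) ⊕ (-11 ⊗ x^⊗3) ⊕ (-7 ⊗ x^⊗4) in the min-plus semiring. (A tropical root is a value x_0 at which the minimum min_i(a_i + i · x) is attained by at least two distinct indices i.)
Roots: {-4, -1, 4, 7}

Each tropical root is a break point of the lower envelope of the lines y = a_i + i · x (there are 5 lines, with slopes 0, 1, ..., 4). Only the lines that attain the minimum somewhere contribute to roots; other lines are dominated. Here the surviving (envelope) indices are i = 4, i = 3, i = 2, i = 1, i = 0.
Intersections between consecutive envelope lines give the roots: for adjacent envelope indices i < j the intersection is x = (a_i − a_j) / (j − i). Reading off the sorted break points: {-4, -1, 4, 7}.
Verification: at each break x_0, at least two indices attain the minimum of min_i(a_i + i · x_0).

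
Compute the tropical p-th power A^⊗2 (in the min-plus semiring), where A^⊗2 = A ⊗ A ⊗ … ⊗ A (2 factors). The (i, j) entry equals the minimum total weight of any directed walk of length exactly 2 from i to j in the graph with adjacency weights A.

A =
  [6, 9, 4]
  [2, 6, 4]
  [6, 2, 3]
A^⊗2 =
  [10, 6, 7]
  [8, 6, 6]
  [4, 5, 6]

Each entry (A^⊗2)_ij equals the minimum over all length-2 walks i = v_0 → v_1 → … → v_2 = j of Σ_t A[v_t][v_{t+1}]. For example, for (i, j) = (0, 2) we minimise over 3 possible intermediate vertex sequences; the minimum is 7, attained along the walk 0 → 2 → 2.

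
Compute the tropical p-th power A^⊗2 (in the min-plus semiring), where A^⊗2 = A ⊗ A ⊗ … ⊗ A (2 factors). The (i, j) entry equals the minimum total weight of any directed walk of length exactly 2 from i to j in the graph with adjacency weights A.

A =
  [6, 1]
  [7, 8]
A^⊗2 =
  [8, 7]
  [13, 8]

Each entry (A^⊗2)_ij equals the minimum over all length-2 walks i = v_0 → v_1 → … → v_2 = j of Σ_t A[v_t][v_{t+1}]. For example, for (i, j) = (0, 1) we minimise over 2 possible intermediate vertex sequences; the minimum is 7, attained along the walk 0 → 0 → 1.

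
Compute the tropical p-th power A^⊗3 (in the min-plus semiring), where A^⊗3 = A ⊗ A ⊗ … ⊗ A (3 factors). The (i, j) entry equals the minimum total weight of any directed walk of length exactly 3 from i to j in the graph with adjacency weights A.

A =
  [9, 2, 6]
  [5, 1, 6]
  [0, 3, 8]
A^⊗3 =
  [8, 4, 9]
  [7, 3, 8]
  [6, 3, 8]

Each entry (A^⊗3)_ij equals the minimum over all length-3 walks i = v_0 → v_1 → … → v_3 = j of Σ_t A[v_t][v_{t+1}]. For example, for (i, j) = (0, 2) we minimise over 9 possible intermediate vertex sequences; the minimum is 9, attained along the walk 0 → 1 → 1 → 2.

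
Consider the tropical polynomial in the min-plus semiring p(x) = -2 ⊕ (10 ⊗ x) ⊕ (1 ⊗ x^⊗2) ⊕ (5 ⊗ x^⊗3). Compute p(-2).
p(-2) = -3

A tropical monomial a ⊗ x^⊗i evaluates to a + i · x. Evaluating each term at x = -2:
  Term 0 contributes -2 + 0 · -2 = -2
  Term 1 contributes 10 + 1 · -2 = 8
  Term 2 contributes 1 + 2 · -2 = -3
  Term 3 contributes 5 + 3 · -2 = -1
p(-2) = ⊕ of these = min[-2, 8, -3, -1] = -3.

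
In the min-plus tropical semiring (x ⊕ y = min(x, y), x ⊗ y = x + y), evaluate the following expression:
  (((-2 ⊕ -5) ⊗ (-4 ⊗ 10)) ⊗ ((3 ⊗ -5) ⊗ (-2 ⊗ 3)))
(((-2 ⊕ -5) ⊗ (-4 ⊗ 10)) ⊗ ((3 ⊗ -5) ⊗ (-2 ⊗ 3))) = 0

Expand innermost to outermost. Recall ⊕ takes the minimum of its arguments and ⊗ takes their sum. Working out the expression (((-2 ⊕ -5) ⊗ (-4 ⊗ 10)) ⊗ ((3 ⊗ -5) ⊗ (-2 ⊗ 3))) gives 0.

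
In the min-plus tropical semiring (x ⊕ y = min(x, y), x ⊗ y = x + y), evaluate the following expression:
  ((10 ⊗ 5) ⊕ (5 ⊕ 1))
((10 ⊗ 5) ⊕ (5 ⊕ 1)) = 1

Expand innermost to outermost. Recall ⊕ takes the minimum of its arguments and ⊗ takes their sum. Working out the expression ((10 ⊗ 5) ⊕ (5 ⊕ 1)) gives 1.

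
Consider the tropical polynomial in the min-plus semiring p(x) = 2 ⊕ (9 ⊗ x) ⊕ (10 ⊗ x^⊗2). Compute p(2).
p(2) = 2

A tropical monomial a ⊗ x^⊗i evaluates to a + i · x. Evaluating each term at x = 2:
  Term 0 contributes 2 + 0 · 2 = 2
  Term 1 contributes 9 + 1 · 2 = 11
  Term 2 contributes 10 + 2 · 2 = 14
p(2) = ⊕ of these = min[2, 11, 14] = 2.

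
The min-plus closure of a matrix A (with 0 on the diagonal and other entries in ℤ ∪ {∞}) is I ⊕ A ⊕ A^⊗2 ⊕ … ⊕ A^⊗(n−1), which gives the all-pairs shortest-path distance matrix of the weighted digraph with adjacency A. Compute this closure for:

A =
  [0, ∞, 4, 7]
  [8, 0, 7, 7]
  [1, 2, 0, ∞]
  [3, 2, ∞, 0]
Closure =
  [0, 6, 4, 7]
  [8, 0, 7, 7]
  [1, 2, 0, 8]
  [3, 2, 7, 0]

This is the Floyd-Warshall all-pairs shortest-path computation. For each intermediate vertex k = 0, 1, …, 3, update dist[i][j] ← min(dist[i][j], dist[i][k] + dist[k][j]). The final matrix gives, for each (i, j), the minimum total weight of any directed path from i to j (possibly empty when i = j).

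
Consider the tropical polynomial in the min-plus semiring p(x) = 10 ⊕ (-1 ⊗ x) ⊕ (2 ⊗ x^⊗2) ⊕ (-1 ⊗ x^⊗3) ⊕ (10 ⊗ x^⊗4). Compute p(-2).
p(-2) = -7

A tropical monomial a ⊗ x^⊗i evaluates to a + i · x. Evaluating each term at x = -2:
  Term 0 contributes 10 + 0 · -2 = 10
  Term 1 contributes -1 + 1 · -2 = -3
  Term 2 contributes 2 + 2 · -2 = -2
  Term 3 contributes -1 + 3 · -2 = -7
  Term 4 contributes 10 + 4 · -2 = 2
p(-2) = ⊕ of these = min[10, -3, -2, -7, 2] = -7.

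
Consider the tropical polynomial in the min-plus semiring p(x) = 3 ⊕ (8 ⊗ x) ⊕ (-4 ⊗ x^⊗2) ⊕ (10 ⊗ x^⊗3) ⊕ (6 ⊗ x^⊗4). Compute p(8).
p(8) = 3

A tropical monomial a ⊗ x^⊗i evaluates to a + i · x. Evaluating each term at x = 8:
  Term 0 contributes 3 + 0 · 8 = 3
  Term 1 contributes 8 + 1 · 8 = 16
  Term 2 contributes -4 + 2 · 8 = 12
  Term 3 contributes 10 + 3 · 8 = 34
  Term 4 contributes 6 + 4 · 8 = 38
p(8) = ⊕ of these = min[3, 16, 12, 34, 38] = 3.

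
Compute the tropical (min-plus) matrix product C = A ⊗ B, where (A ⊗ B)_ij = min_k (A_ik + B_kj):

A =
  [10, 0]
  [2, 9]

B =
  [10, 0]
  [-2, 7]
A ⊗ B =
  [-2, 7]
  [7, 2]

Apply the min-plus product entry-by-entry:
  C[0][0] = min over k of (A[0][0] + B[0][0] = 10 + 10 = 20, A[0][1] + B[1][0] = 0 + -2 = -2) = -2 (attained at k = 1)
  C[0][1] = min over k of (A[0][0] + B[0][1] = 10 + 0 = 10, A[0][1] + B[1][1] = 0 + 7 = 7) = 7 (attained at k = 1)
  C[1][0] = min over k of (A[1][0] + B[0][0] = 2 + 10 = 12, A[1][1] + B[1][0] = 9 + -2 = 7) = 7 (attained at k = 1)
  C[1][1] = min over k of (A[1][0] + B[0][1] = 2 + 0 = 2, A[1][1] + B[1][1] = 9 + 7 = 16) = 2 (attained at k = 0)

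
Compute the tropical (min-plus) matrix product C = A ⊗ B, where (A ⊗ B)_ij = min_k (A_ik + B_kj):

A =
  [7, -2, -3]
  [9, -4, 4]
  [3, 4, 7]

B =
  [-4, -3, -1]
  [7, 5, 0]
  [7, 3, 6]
A ⊗ B =
  [3, 0, -2]
  [3, 1, -4]
  [-1, 0, 2]

Apply the min-plus product entry-by-entry:
  C[0][0] = min over k of (A[0][0] + B[0][0] = 7 + -4 = 3, A[0][1] + B[1][0] = -2 + 7 = 5, A[0][2] + B[2][0] = -3 + 7 = 4) = 3 (attained at k = 0)
  C[0][1] = min over k of (A[0][0] + B[0][1] = 7 + -3 = 4, A[0][1] + B[1][1] = -2 + 5 = 3, A[0][2] + B[2][1] = -3 + 3 = 0) = 0 (attained at k = 2)
  C[0][2] = min over k of (A[0][0] + B[0][2] = 7 + -1 = 6, A[0][1] + B[1][2] = -2 + 0 = -2, A[0][2] + B[2][2] = -3 + 6 = 3) = -2 (attained at k = 1)
  C[1][0] = min over k of (A[1][0] + B[0][0] = 9 + -4 = 5, A[1][1] + B[1][0] = -4 + 7 = 3, A[1][2] + B[2][0] = 4 + 7 = 11) = 3 (attained at k = 1)
  C[1][1] = min over k of (A[1][0] + B[0][1] = 9 + -3 = 6, A[1][1] + B[1][1] = -4 + 5 = 1, A[1][2] + B[2][1] = 4 + 3 = 7) = 1 (attained at k = 1)
  C[1][2] = min over k of (A[1][0] + B[0][2] = 9 + -1 = 8, A[1][1] + B[1][2] = -4 + 0 = -4, A[1][2] + B[2][2] = 4 + 6 = 10) = -4 (attained at k = 1)
  C[2][0] = min over k of (A[2][0] + B[0][0] = 3 + -4 = -1, A[2][1] + B[1][0] = 4 + 7 = 11, A[2][2] + B[2][0] = 7 + 7 = 14) = -1 (attained at k = 0)
  C[2][1] = min over k of (A[2][0] + B[0][1] = 3 + -3 = 0, A[2][1] + B[1][1] = 4 + 5 = 9, A[2][2] + B[2][1] = 7 + 3 = 10) = 0 (attained at k = 0)
  C[2][2] = min over k of (A[2][0] + B[0][2] = 3 + -1 = 2, A[2][1] + B[1][2] = 4 + 0 = 4, A[2][2] + B[2][2] = 7 + 6 = 13) = 2 (attained at k = 0)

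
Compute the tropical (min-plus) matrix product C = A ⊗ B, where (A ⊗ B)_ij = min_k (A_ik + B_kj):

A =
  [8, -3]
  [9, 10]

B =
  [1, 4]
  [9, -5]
A ⊗ B =
  [6, -8]
  [10, 5]

Apply the min-plus product entry-by-entry:
  C[0][0] = min over k of (A[0][0] + B[0][0] = 8 + 1 = 9, A[0][1] + B[1][0] = -3 + 9 = 6) = 6 (attained at k = 1)
  C[0][1] = min over k of (A[0][0] + B[0][1] = 8 + 4 = 12, A[0][1] + B[1][1] = -3 + -5 = -8) = -8 (attained at k = 1)
  C[1][0] = min over k of (A[1][0] + B[0][0] = 9 + 1 = 10, A[1][1] + B[1][0] = 10 + 9 = 19) = 10 (attained at k = 0)
  C[1][1] = min over k of (A[1][0] + B[0][1] = 9 + 4 = 13, A[1][1] + B[1][1] = 10 + -5 = 5) = 5 (attained at k = 1)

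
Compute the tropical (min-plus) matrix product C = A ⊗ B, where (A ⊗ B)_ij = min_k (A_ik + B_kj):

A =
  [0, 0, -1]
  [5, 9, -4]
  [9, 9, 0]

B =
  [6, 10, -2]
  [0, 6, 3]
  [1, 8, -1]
A ⊗ B =
  [0, 6, -2]
  [-3, 4, -5]
  [1, 8, -1]

Apply the min-plus product entry-by-entry:
  C[0][0] = min over k of (A[0][0] + B[0][0] = 0 + 6 = 6, A[0][1] + B[1][0] = 0 + 0 = 0, A[0][2] + B[2][0] = -1 + 1 = 0) = 0 (attained at k = 1)
  C[0][1] = min over k of (A[0][0] + B[0][1] = 0 + 10 = 10, A[0][1] + B[1][1] = 0 + 6 = 6, A[0][2] + B[2][1] = -1 + 8 = 7) = 6 (attained at k = 1)
  C[0][2] = min over k of (A[0][0] + B[0][2] = 0 + -2 = -2, A[0][1] + B[1][2] = 0 + 3 = 3, A[0][2] + B[2][2] = -1 + -1 = -2) = -2 (attained at k = 0)
  C[1][0] = min over k of (A[1][0] + B[0][0] = 5 + 6 = 11, A[1][1] + B[1][0] = 9 + 0 = 9, A[1][2] + B[2][0] = -4 + 1 = -3) = -3 (attained at k = 2)
  C[1][1] = min over k of (A[1][0] + B[0][1] = 5 + 10 = 15, A[1][1] + B[1][1] = 9 + 6 = 15, A[1][2] + B[2][1] = -4 + 8 = 4) = 4 (attained at k = 2)
  C[1][2] = min over k of (A[1][0] + B[0][2] = 5 + -2 = 3, A[1][1] + B[1][2] = 9 + 3 = 12, A[1][2] + B[2][2] = -4 + -1 = -5) = -5 (attained at k = 2)
  C[2][0] = min over k of (A[2][0] + B[0][0] = 9 + 6 = 15, A[2][1] + B[1][0] = 9 + 0 = 9, A[2][2] + B[2][0] = 0 + 1 = 1) = 1 (attained at k = 2)
  C[2][1] = min over k of (A[2][0] + B[0][1] = 9 + 10 = 19, A[2][1] + B[1][1] = 9 + 6 = 15, A[2][2] + B[2][1] = 0 + 8 = 8) = 8 (attained at k = 2)
  C[2][2] = min over k of (A[2][0] + B[0][2] = 9 + -2 = 7, A[2][1] + B[1][2] = 9 + 3 = 12, A[2][2] + B[2][2] = 0 + -1 = -1) = -1 (attained at k = 2)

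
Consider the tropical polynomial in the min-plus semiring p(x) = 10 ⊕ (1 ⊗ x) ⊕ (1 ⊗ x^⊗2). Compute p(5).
p(5) = 6

A tropical monomial a ⊗ x^⊗i evaluates to a + i · x. Evaluating each term at x = 5:
  Term 0 contributes 10 + 0 · 5 = 10
  Term 1 contributes 1 + 1 · 5 = 6
  Term 2 contributes 1 + 2 · 5 = 11
p(5) = ⊕ of these = min[10, 6, 11] = 6.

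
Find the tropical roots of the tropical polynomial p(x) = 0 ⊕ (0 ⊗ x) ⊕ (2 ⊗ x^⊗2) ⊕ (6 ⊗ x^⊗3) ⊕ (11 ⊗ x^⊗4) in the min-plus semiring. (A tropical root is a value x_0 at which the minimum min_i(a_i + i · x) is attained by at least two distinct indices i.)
Roots: {-5, -4, -2, 0}

Each tropical root is a break point of the lower envelope of the lines y = a_i + i · x (there are 5 lines, with slopes 0, 1, ..., 4). Only the lines that attain the minimum somewhere contribute to roots; other lines are dominated. Here the surviving (envelope) indices are i = 4, i = 3, i = 2, i = 1, i = 0.
Intersections between consecutive envelope lines give the roots: for adjacent envelope indices i < j the intersection is x = (a_i − a_j) / (j − i). Reading off the sorted break points: {-5, -4, -2, 0}.
Verification: at each break x_0, at least two indices attain the minimum of min_i(a_i + i · x_0).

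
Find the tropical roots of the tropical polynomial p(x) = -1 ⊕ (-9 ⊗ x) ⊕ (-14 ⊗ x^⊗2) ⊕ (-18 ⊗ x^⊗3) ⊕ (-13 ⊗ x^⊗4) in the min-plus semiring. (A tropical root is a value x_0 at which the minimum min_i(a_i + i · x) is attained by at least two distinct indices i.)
Roots: {-5, 4, 5, 8}

Each tropical root is a break point of the lower envelope of the lines y = a_i + i · x (there are 5 lines, with slopes 0, 1, ..., 4). Only the lines that attain the minimum somewhere contribute to roots; other lines are dominated. Here the surviving (envelope) indices are i = 4, i = 3, i = 2, i = 1, i = 0.
Intersections between consecutive envelope lines give the roots: for adjacent envelope indices i < j the intersection is x = (a_i − a_j) / (j − i). Reading off the sorted break points: {-5, 4, 5, 8}.
Verification: at each break x_0, at least two indices attain the minimum of min_i(a_i + i · x_0).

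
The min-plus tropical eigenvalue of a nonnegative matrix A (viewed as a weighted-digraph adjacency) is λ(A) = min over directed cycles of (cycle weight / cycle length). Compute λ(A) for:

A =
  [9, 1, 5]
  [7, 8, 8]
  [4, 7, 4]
λ(A) = 4

Enumerate directed cycles and compute their means (weight / length). Sample:
  cycle 0 → 0: weight = 9, length = 1, mean = 9/1 ≈ 9.000
  cycle 1 → 1: weight = 8, length = 1, mean = 8/1 ≈ 8.000
  cycle 2 → 2: weight = 4, length = 1, mean = 4/1 ≈ 4.000
  cycle 0 → 1 → 0: weight = 8, length = 2, mean = 8/2 ≈ 4.000
  cycle 0 → 2 → 0: weight = 9, length = 2, mean = 9/2 ≈ 4.500
  cycle 1 → 0 → 1: weight = 8, length = 2, mean = 8/2 ≈ 4.000
Minimum mean = 4.000, attained e.g. along the cycle 2 → 2 with weight 4 and length 1. So λ(A) = 4/1 = 4.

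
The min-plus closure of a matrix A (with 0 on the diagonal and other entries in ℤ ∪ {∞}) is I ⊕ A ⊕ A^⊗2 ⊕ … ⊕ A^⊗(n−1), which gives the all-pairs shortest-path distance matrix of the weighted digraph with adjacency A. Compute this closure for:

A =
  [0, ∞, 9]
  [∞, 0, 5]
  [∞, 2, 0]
Closure =
  [0, 11, 9]
  [∞, 0, 5]
  [∞, 2, 0]

This is the Floyd-Warshall all-pairs shortest-path computation. For each intermediate vertex k = 0, 1, …, 2, update dist[i][j] ← min(dist[i][j], dist[i][k] + dist[k][j]). The final matrix gives, for each (i, j), the minimum total weight of any directed path from i to j (possibly empty when i = j).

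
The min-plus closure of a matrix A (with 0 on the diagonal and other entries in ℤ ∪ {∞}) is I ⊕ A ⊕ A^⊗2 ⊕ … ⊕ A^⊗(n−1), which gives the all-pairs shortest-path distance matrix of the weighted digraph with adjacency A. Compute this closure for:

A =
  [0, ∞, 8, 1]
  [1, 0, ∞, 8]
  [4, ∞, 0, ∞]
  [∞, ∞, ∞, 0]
Closure =
  [0, ∞, 8, 1]
  [1, 0, 9, 2]
  [4, ∞, 0, 5]
  [∞, ∞, ∞, 0]

This is the Floyd-Warshall all-pairs shortest-path computation. For each intermediate vertex k = 0, 1, …, 3, update dist[i][j] ← min(dist[i][j], dist[i][k] + dist[k][j]). The final matrix gives, for each (i, j), the minimum total weight of any directed path from i to j (possibly empty when i = j).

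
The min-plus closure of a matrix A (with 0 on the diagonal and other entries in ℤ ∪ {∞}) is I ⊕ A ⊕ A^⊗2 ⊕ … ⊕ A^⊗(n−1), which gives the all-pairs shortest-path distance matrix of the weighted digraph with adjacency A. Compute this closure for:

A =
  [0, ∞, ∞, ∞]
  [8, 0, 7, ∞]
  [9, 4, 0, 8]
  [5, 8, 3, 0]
Closure =
  [0, ∞, ∞, ∞]
  [8, 0, 7, 15]
  [9, 4, 0, 8]
  [5, 7, 3, 0]

This is the Floyd-Warshall all-pairs shortest-path computation. For each intermediate vertex k = 0, 1, …, 3, update dist[i][j] ← min(dist[i][j], dist[i][k] + dist[k][j]). The final matrix gives, for each (i, j), the minimum total weight of any directed path from i to j (possibly empty when i = j).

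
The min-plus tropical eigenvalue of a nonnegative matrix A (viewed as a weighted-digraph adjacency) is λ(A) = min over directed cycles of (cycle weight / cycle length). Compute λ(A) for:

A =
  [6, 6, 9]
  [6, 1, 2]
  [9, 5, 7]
λ(A) = 1

Enumerate directed cycles and compute their means (weight / length). Sample:
  cycle 0 → 0: weight = 6, length = 1, mean = 6/1 ≈ 6.000
  cycle 1 → 1: weight = 1, length = 1, mean = 1/1 ≈ 1.000
  cycle 2 → 2: weight = 7, length = 1, mean = 7/1 ≈ 7.000
  cycle 0 → 1 → 0: weight = 12, length = 2, mean = 12/2 ≈ 6.000
  cycle 0 → 2 → 0: weight = 18, length = 2, mean = 18/2 ≈ 9.000
  cycle 1 → 0 → 1: weight = 12, length = 2, mean = 12/2 ≈ 6.000
Minimum mean = 1.000, attained e.g. along the cycle 1 → 1 with weight 1 and length 1. So λ(A) = 1/1 = 1.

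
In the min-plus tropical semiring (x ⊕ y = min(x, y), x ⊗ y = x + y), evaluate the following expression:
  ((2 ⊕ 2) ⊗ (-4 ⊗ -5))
((2 ⊕ 2) ⊗ (-4 ⊗ -5)) = -7

Expand innermost to outermost. Recall ⊕ takes the minimum of its arguments and ⊗ takes their sum. Working out the expression ((2 ⊕ 2) ⊗ (-4 ⊗ -5)) gives -7.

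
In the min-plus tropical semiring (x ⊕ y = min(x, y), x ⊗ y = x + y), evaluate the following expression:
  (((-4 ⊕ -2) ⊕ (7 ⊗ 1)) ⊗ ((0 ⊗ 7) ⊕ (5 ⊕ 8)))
(((-4 ⊕ -2) ⊕ (7 ⊗ 1)) ⊗ ((0 ⊗ 7) ⊕ (5 ⊕ 8))) = 1

Expand innermost to outermost. Recall ⊕ takes the minimum of its arguments and ⊗ takes their sum. Working out the expression (((-4 ⊕ -2) ⊕ (7 ⊗ 1)) ⊗ ((0 ⊗ 7) ⊕ (5 ⊕ 8))) gives 1.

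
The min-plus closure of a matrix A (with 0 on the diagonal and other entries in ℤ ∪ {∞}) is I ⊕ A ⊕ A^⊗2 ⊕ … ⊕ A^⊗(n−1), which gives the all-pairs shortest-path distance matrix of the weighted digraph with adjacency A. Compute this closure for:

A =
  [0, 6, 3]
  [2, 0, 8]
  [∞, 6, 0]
Closure =
  [0, 6, 3]
  [2, 0, 5]
  [8, 6, 0]

This is the Floyd-Warshall all-pairs shortest-path computation. For each intermediate vertex k = 0, 1, …, 2, update dist[i][j] ← min(dist[i][j], dist[i][k] + dist[k][j]). The final matrix gives, for each (i, j), the minimum total weight of any directed path from i to j (possibly empty when i = j).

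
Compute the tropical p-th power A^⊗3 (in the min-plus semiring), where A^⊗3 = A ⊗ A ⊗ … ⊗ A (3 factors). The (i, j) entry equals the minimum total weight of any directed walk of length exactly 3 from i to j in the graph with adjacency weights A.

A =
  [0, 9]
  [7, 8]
A^⊗3 =
  [0, 9]
  [7, 16]

Each entry (A^⊗3)_ij equals the minimum over all length-3 walks i = v_0 → v_1 → … → v_3 = j of Σ_t A[v_t][v_{t+1}]. For example, for (i, j) = (0, 1) we minimise over 4 possible intermediate vertex sequences; the minimum is 9, attained along the walk 0 → 0 → 0 → 1.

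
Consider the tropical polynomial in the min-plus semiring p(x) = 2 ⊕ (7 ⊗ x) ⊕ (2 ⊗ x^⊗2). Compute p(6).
p(6) = 2

A tropical monomial a ⊗ x^⊗i evaluates to a + i · x. Evaluating each term at x = 6:
  Term 0 contributes 2 + 0 · 6 = 2
  Term 1 contributes 7 + 1 · 6 = 13
  Term 2 contributes 2 + 2 · 6 = 14
p(6) = ⊕ of these = min[2, 13, 14] = 2.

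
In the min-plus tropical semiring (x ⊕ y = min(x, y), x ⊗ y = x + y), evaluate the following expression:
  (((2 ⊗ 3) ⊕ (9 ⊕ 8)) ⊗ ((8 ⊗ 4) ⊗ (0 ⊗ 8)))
(((2 ⊗ 3) ⊕ (9 ⊕ 8)) ⊗ ((8 ⊗ 4) ⊗ (0 ⊗ 8))) = 25

Expand innermost to outermost. Recall ⊕ takes the minimum of its arguments and ⊗ takes their sum. Working out the expression (((2 ⊗ 3) ⊕ (9 ⊕ 8)) ⊗ ((8 ⊗ 4) ⊗ (0 ⊗ 8))) gives 25.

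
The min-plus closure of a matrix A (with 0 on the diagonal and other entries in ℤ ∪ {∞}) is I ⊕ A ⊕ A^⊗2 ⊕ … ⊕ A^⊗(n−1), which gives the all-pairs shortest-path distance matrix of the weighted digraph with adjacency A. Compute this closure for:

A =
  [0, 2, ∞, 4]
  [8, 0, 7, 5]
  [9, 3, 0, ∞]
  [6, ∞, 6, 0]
Closure =
  [0, 2, 9, 4]
  [8, 0, 7, 5]
  [9, 3, 0, 8]
  [6, 8, 6, 0]

This is the Floyd-Warshall all-pairs shortest-path computation. For each intermediate vertex k = 0, 1, …, 3, update dist[i][j] ← min(dist[i][j], dist[i][k] + dist[k][j]). The final matrix gives, for each (i, j), the minimum total weight of any directed path from i to j (possibly empty when i = j).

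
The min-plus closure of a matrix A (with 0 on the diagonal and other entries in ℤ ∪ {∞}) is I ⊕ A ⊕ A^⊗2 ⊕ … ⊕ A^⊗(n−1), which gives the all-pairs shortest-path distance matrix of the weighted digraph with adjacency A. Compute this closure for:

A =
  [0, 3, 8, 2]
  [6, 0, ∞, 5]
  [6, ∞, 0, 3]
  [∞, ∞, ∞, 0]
Closure =
  [0, 3, 8, 2]
  [6, 0, 14, 5]
  [6, 9, 0, 3]
  [∞, ∞, ∞, 0]

This is the Floyd-Warshall all-pairs shortest-path computation. For each intermediate vertex k = 0, 1, …, 3, update dist[i][j] ← min(dist[i][j], dist[i][k] + dist[k][j]). The final matrix gives, for each (i, j), the minimum total weight of any directed path from i to j (possibly empty when i = j).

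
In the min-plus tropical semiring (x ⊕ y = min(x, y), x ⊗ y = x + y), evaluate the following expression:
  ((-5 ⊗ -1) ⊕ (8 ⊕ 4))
((-5 ⊗ -1) ⊕ (8 ⊕ 4)) = -6

Expand innermost to outermost. Recall ⊕ takes the minimum of its arguments and ⊗ takes their sum. Working out the expression ((-5 ⊗ -1) ⊕ (8 ⊕ 4)) gives -6.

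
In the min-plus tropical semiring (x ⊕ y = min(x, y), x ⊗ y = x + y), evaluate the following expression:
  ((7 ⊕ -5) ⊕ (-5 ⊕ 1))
((7 ⊕ -5) ⊕ (-5 ⊕ 1)) = -5

Expand innermost to outermost. Recall ⊕ takes the minimum of its arguments and ⊗ takes their sum. Working out the expression ((7 ⊕ -5) ⊕ (-5 ⊕ 1)) gives -5.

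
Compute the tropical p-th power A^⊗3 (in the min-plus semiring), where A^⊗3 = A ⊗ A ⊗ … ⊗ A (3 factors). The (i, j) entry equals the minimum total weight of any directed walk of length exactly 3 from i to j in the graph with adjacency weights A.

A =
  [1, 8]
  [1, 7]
A^⊗3 =
  [3, 10]
  [3, 10]

Each entry (A^⊗3)_ij equals the minimum over all length-3 walks i = v_0 → v_1 → … → v_3 = j of Σ_t A[v_t][v_{t+1}]. For example, for (i, j) = (0, 1) we minimise over 4 possible intermediate vertex sequences; the minimum is 10, attained along the walk 0 → 0 → 0 → 1.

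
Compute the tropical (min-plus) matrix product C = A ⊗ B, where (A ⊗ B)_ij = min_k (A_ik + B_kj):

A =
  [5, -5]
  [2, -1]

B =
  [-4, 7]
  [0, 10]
A ⊗ B =
  [-5, 5]
  [-2, 9]

Apply the min-plus product entry-by-entry:
  C[0][0] = min over k of (A[0][0] + B[0][0] = 5 + -4 = 1, A[0][1] + B[1][0] = -5 + 0 = -5) = -5 (attained at k = 1)
  C[0][1] = min over k of (A[0][0] + B[0][1] = 5 + 7 = 12, A[0][1] + B[1][1] = -5 + 10 = 5) = 5 (attained at k = 1)
  C[1][0] = min over k of (A[1][0] + B[0][0] = 2 + -4 = -2, A[1][1] + B[1][0] = -1 + 0 = -1) = -2 (attained at k = 0)
  C[1][1] = min over k of (A[1][0] + B[0][1] = 2 + 7 = 9, A[1][1] + B[1][1] = -1 + 10 = 9) = 9 (attained at k = 0)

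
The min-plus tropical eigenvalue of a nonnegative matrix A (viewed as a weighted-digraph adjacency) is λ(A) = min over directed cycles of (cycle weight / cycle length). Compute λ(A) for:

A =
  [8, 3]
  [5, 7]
λ(A) = 4

Enumerate directed cycles and compute their means (weight / length). Sample:
  cycle 0 → 0: weight = 8, length = 1, mean = 8/1 ≈ 8.000
  cycle 1 → 1: weight = 7, length = 1, mean = 7/1 ≈ 7.000
  cycle 0 → 1 → 0: weight = 8, length = 2, mean = 8/2 ≈ 4.000
  cycle 1 → 0 → 1: weight = 8, length = 2, mean = 8/2 ≈ 4.000
Minimum mean = 4.000, attained e.g. along the cycle 0 → 1 → 0 with weight 8 and length 2. So λ(A) = 8/2 = 4.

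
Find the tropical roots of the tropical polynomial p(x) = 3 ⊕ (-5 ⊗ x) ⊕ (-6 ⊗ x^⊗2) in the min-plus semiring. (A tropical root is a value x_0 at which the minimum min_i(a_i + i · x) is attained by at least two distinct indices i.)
Roots: {1, 8}

Each tropical root is a break point of the lower envelope of the lines y = a_i + i · x (there are 3 lines, with slopes 0, 1, ..., 2). Only the lines that attain the minimum somewhere contribute to roots; other lines are dominated. Here the surviving (envelope) indices are i = 2, i = 1, i = 0.
Intersections between consecutive envelope lines give the roots: for adjacent envelope indices i < j the intersection is x = (a_i − a_j) / (j − i). Reading off the sorted break points: {1, 8}.
Verification: at each break x_0, at least two indices attain the minimum of min_i(a_i + i · x_0).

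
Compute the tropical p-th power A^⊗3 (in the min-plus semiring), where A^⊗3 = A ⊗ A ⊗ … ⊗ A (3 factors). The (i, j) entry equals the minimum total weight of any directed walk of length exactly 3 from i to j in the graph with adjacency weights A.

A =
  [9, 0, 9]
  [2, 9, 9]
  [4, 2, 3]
A^⊗3 =
  [11, 2, 11]
  [4, 11, 11]
  [6, 4, 9]

Each entry (A^⊗3)_ij equals the minimum over all length-3 walks i = v_0 → v_1 → … → v_3 = j of Σ_t A[v_t][v_{t+1}]. For example, for (i, j) = (0, 2) we minimise over 9 possible intermediate vertex sequences; the minimum is 11, attained along the walk 0 → 1 → 0 → 2.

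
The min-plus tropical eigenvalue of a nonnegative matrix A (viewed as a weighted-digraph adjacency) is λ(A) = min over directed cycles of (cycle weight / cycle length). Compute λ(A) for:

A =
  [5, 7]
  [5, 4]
λ(A) = 4

Enumerate directed cycles and compute their means (weight / length). Sample:
  cycle 0 → 0: weight = 5, length = 1, mean = 5/1 ≈ 5.000
  cycle 1 → 1: weight = 4, length = 1, mean = 4/1 ≈ 4.000
  cycle 0 → 1 → 0: weight = 12, length = 2, mean = 12/2 ≈ 6.000
  cycle 1 → 0 → 1: weight = 12, length = 2, mean = 12/2 ≈ 6.000
Minimum mean = 4.000, attained e.g. along the cycle 1 → 1 with weight 4 and length 1. So λ(A) = 4/1 = 4.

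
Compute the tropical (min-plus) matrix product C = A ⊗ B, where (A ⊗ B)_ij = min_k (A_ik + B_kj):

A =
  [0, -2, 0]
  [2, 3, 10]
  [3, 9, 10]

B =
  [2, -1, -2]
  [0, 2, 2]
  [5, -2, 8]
A ⊗ B =
  [-2, -2, -2]
  [3, 1, 0]
  [5, 2, 1]

Apply the min-plus product entry-by-entry:
  C[0][0] = min over k of (A[0][0] + B[0][0] = 0 + 2 = 2, A[0][1] + B[1][0] = -2 + 0 = -2, A[0][2] + B[2][0] = 0 + 5 = 5) = -2 (attained at k = 1)
  C[0][1] = min over k of (A[0][0] + B[0][1] = 0 + -1 = -1, A[0][1] + B[1][1] = -2 + 2 = 0, A[0][2] + B[2][1] = 0 + -2 = -2) = -2 (attained at k = 2)
  C[0][2] = min over k of (A[0][0] + B[0][2] = 0 + -2 = -2, A[0][1] + B[1][2] = -2 + 2 = 0, A[0][2] + B[2][2] = 0 + 8 = 8) = -2 (attained at k = 0)
  C[1][0] = min over k of (A[1][0] + B[0][0] = 2 + 2 = 4, A[1][1] + B[1][0] = 3 + 0 = 3, A[1][2] + B[2][0] = 10 + 5 = 15) = 3 (attained at k = 1)
  C[1][1] = min over k of (A[1][0] + B[0][1] = 2 + -1 = 1, A[1][1] + B[1][1] = 3 + 2 = 5, A[1][2] + B[2][1] = 10 + -2 = 8) = 1 (attained at k = 0)
  C[1][2] = min over k of (A[1][0] + B[0][2] = 2 + -2 = 0, A[1][1] + B[1][2] = 3 + 2 = 5, A[1][2] + B[2][2] = 10 + 8 = 18) = 0 (attained at k = 0)
  C[2][0] = min over k of (A[2][0] + B[0][0] = 3 + 2 = 5, A[2][1] + B[1][0] = 9 + 0 = 9, A[2][2] + B[2][0] = 10 + 5 = 15) = 5 (attained at k = 0)
  C[2][1] = min over k of (A[2][0] + B[0][1] = 3 + -1 = 2, A[2][1] + B[1][1] = 9 + 2 = 11, A[2][2] + B[2][1] = 10 + -2 = 8) = 2 (attained at k = 0)
  C[2][2] = min over k of (A[2][0] + B[0][2] = 3 + -2 = 1, A[2][1] + B[1][2] = 9 + 2 = 11, A[2][2] + B[2][2] = 10 + 8 = 18) = 1 (attained at k = 0)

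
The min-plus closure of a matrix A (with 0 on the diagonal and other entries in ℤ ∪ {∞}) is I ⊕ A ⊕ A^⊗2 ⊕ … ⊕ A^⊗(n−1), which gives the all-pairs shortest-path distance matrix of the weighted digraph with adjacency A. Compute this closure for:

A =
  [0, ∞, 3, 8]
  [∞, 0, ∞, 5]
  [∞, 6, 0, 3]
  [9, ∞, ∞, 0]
Closure =
  [0, 9, 3, 6]
  [14, 0, 17, 5]
  [12, 6, 0, 3]
  [9, 18, 12, 0]

This is the Floyd-Warshall all-pairs shortest-path computation. For each intermediate vertex k = 0, 1, …, 3, update dist[i][j] ← min(dist[i][j], dist[i][k] + dist[k][j]). The final matrix gives, for each (i, j), the minimum total weight of any directed path from i to j (possibly empty when i = j).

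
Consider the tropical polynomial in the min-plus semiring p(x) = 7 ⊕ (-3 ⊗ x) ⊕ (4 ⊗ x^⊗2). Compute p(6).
p(6) = 3

A tropical monomial a ⊗ x^⊗i evaluates to a + i · x. Evaluating each term at x = 6:
  Term 0 contributes 7 + 0 · 6 = 7
  Term 1 contributes -3 + 1 · 6 = 3
  Term 2 contributes 4 + 2 · 6 = 16
p(6) = ⊕ of these = min[7, 3, 16] = 3.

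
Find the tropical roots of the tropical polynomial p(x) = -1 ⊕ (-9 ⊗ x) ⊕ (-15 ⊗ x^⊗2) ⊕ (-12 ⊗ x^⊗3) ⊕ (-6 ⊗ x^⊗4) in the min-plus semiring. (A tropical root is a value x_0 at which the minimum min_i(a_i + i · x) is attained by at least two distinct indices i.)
Roots: {-6, -3, 6, 8}

Each tropical root is a break point of the lower envelope of the lines y = a_i + i · x (there are 5 lines, with slopes 0, 1, ..., 4). Only the lines that attain the minimum somewhere contribute to roots; other lines are dominated. Here the surviving (envelope) indices are i = 4, i = 3, i = 2, i = 1, i = 0.
Intersections between consecutive envelope lines give the roots: for adjacent envelope indices i < j the intersection is x = (a_i − a_j) / (j − i). Reading off the sorted break points: {-6, -3, 6, 8}.
Verification: at each break x_0, at least two indices attain the minimum of min_i(a_i + i · x_0).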